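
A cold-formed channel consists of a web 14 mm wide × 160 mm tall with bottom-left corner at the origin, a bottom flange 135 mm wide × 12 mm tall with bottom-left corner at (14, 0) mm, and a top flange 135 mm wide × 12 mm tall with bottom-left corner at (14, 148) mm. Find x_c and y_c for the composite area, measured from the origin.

x_c = 51.05 mm, y_c = 80.00 mm

Part | A | x̄ᵢ | ȳᵢ | A·x̄ᵢ | A·ȳᵢ
web | 2240.00 | 7.00 | 80.00 | 15680.00 | 179200.00
bottom flange | 1620.00 | 81.50 | 6.00 | 132030.00 | 9720.00
top flange | 1620.00 | 81.50 | 154.00 | 132030.00 | 249480.00
Σ | 5480.00 |  |  | 279740.00 | 438400.00
x_c = 279740.00 / 5480.00 = 51.05 mm
y_c = 438400.00 / 5480.00 = 80.00 mm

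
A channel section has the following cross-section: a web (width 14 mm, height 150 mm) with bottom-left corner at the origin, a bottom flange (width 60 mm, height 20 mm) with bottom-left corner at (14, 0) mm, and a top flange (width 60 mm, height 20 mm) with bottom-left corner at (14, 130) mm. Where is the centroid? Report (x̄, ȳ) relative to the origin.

x̄ = 26.73 mm, ȳ = 75.00 mm

web: A = 14 × 150 = 2100.00, centroid at (7.00, 75.00).
bottom flange: A = 60 × 20 = 1200.00, centroid at (44.00, 10.00).
top flange: A = 60 × 20 = 1200.00, centroid at (44.00, 140.00).
ΣA = 4500.00 mm², ΣAx̄ = 120300.00 mm³, ΣAȳ = 337500.00 mm³.
x̄ = 120300.00/4500.00 = 26.73 mm; ȳ = 337500.00/4500.00 = 75.00 mm.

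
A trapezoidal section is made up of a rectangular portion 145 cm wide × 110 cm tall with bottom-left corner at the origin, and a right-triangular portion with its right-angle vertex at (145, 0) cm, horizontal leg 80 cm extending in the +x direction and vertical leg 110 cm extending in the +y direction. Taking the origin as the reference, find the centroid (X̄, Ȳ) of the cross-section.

X̄ = 93.94 cm, Ȳ = 51.04 cm

Part | A | x̄ᵢ | ȳᵢ | A·x̄ᵢ | A·ȳᵢ
rectangular portion | 15950.00 | 72.50 | 55.00 | 1156375.00 | 877250.00
triangular portion | 4400.00 | 171.67 | 36.67 | 755333.33 | 161333.33
Σ | 20350.00 |  |  | 1911708.33 | 1038583.33
X̄ = 1911708.33 / 20350.00 = 93.94 cm
Ȳ = 1038583.33 / 20350.00 = 51.04 cm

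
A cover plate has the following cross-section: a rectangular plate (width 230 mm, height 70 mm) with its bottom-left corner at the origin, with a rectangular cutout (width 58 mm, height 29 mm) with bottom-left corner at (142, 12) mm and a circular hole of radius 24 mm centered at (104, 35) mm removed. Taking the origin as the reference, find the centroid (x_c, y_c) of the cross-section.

plate: A = 230 × 70 = 16100.00, centroid at (115.00, 35.00).
hole 1: A = −(58 × 29) = -1682.00, centroid at (171.00, 26.50).
hole 2: A = −π·24² = -1809.56, centroid at (104.00, 35.00).
ΣA = 12608.44 mm², ΣAx_c = 1375684.03 mm³, ΣAy_c = 455592.49 mm³.
x_c = 1375684.03/12608.44 = 109.11 mm; y_c = 455592.49/12608.44 = 36.13 mm.

x_c = 109.11 mm, y_c = 36.13 mm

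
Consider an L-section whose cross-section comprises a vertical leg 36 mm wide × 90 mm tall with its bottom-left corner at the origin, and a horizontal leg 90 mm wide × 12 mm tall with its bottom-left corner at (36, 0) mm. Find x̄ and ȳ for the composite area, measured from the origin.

x̄ = 33.75 mm, ȳ = 35.25 mm

vertical leg: A = 36 × 90 = 3240.00, centroid at (18.00, 45.00).
horizontal leg: A = 90 × 12 = 1080.00, centroid at (81.00, 6.00).
ΣA = 4320.00 mm², ΣAx̄ = 145800.00 mm³, ΣAȳ = 152280.00 mm³.
x̄ = 145800.00/4320.00 = 33.75 mm; ȳ = 152280.00/4320.00 = 35.25 mm.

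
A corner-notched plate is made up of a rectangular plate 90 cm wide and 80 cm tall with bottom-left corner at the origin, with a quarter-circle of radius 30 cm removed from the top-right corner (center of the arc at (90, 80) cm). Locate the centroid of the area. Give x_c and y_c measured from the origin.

plate: A = 90 × 80 = 7200.00, centroid at (45.00, 40.00).
removed quarter-circle: A = −¼π·30² = -706.86, centroid at (77.27, 67.27).
ΣA = 6493.14 cm², ΣAx_c = 269382.75 cm³, ΣAy_c = 240451.33 cm³.
x_c = 269382.75/6493.14 = 41.49 cm; y_c = 240451.33/6493.14 = 37.03 cm.

x_c = 41.49 cm, y_c = 37.03 cm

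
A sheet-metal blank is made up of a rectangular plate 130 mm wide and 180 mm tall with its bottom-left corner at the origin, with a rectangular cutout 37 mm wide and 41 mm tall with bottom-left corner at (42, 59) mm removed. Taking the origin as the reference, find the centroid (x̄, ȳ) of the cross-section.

Part | A | x̄ᵢ | ȳᵢ | A·x̄ᵢ | A·ȳᵢ
plate | 23400.00 | 65.00 | 90.00 | 1521000.00 | 2106000.00
hole | -1517.00 | 60.50 | 79.50 | -91778.50 | -120601.50
Σ | 21883.00 |  |  | 1429221.50 | 1985398.50
x̄ = 1429221.50 / 21883.00 = 65.31 mm
ȳ = 1985398.50 / 21883.00 = 90.73 mm

x̄ = 65.31 mm, ȳ = 90.73 mm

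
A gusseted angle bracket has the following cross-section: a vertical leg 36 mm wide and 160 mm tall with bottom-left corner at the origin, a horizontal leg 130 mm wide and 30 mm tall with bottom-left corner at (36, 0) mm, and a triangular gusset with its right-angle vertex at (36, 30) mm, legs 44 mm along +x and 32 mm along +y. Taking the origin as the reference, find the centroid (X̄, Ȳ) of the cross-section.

X̄ = 51.45 mm, Ȳ = 52.87 mm

Part | A | x̄ᵢ | ȳᵢ | A·x̄ᵢ | A·ȳᵢ
vertical leg | 5760.00 | 18.00 | 80.00 | 103680.00 | 460800.00
horizontal leg | 3900.00 | 101.00 | 15.00 | 393900.00 | 58500.00
gusset | 704.00 | 50.67 | 40.67 | 35669.33 | 28629.33
Σ | 10364.00 |  |  | 533249.33 | 547929.33
X̄ = 533249.33 / 10364.00 = 51.45 mm
Ȳ = 547929.33 / 10364.00 = 52.87 mm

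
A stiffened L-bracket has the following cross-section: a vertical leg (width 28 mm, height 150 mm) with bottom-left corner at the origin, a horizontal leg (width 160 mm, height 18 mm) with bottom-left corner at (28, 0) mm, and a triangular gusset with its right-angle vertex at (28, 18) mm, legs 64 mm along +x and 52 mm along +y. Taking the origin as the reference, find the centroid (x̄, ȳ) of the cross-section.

Part | A | x̄ᵢ | ȳᵢ | A·x̄ᵢ | A·ȳᵢ
vertical leg | 4200.00 | 14.00 | 75.00 | 58800.00 | 315000.00
horizontal leg | 2880.00 | 108.00 | 9.00 | 311040.00 | 25920.00
gusset | 1664.00 | 49.33 | 35.33 | 82090.67 | 58794.67
Σ | 8744.00 |  |  | 451930.67 | 399714.67
x̄ = 451930.67 / 8744.00 = 51.68 mm
ȳ = 399714.67 / 8744.00 = 45.71 mm

x̄ = 51.68 mm, ȳ = 45.71 mm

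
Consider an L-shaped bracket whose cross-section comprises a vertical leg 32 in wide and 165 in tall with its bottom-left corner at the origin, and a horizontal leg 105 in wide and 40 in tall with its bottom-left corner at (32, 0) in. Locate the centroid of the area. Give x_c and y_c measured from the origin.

x_c = 46.35 in, y_c = 54.81 in

vertical leg: A = 32 × 165 = 5280.00, centroid at (16.00, 82.50).
horizontal leg: A = 105 × 40 = 4200.00, centroid at (84.50, 20.00).
ΣA = 9480.00 in²
ΣAx_c = (5280.00)(16.00) + (4200.00)(84.50) = 439380.00 in³
ΣAy_c = (5280.00)(82.50) + (4200.00)(20.00) = 519600.00 in³
x_c = 439380.00 / 9480.00 = 46.35 in
y_c = 519600.00 / 9480.00 = 54.81 in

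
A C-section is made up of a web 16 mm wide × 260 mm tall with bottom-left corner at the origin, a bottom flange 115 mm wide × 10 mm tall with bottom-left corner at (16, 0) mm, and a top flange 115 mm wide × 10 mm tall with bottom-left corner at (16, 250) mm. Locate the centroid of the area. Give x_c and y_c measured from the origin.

x_c = 31.32 mm, y_c = 130.00 mm

web: A = 16 × 260 = 4160.00, centroid at (8.00, 130.00).
bottom flange: A = 115 × 10 = 1150.00, centroid at (73.50, 5.00).
top flange: A = 115 × 10 = 1150.00, centroid at (73.50, 255.00).
ΣA = 6460.00 mm², ΣAx_c = 202330.00 mm³, ΣAy_c = 839800.00 mm³.
x_c = 202330.00/6460.00 = 31.32 mm; y_c = 839800.00/6460.00 = 130.00 mm.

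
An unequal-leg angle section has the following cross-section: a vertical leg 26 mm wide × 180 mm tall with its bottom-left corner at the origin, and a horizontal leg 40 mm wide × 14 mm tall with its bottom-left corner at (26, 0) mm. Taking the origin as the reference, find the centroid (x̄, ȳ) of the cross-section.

x̄ = 16.53 mm, ȳ = 81.13 mm

vertical leg: A = 26 × 180 = 4680.00, centroid at (13.00, 90.00).
horizontal leg: A = 40 × 14 = 560.00, centroid at (46.00, 7.00).
ΣA = 5240.00 mm², ΣAx̄ = 86600.00 mm³, ΣAȳ = 425120.00 mm³.
x̄ = 86600.00/5240.00 = 16.53 mm; ȳ = 425120.00/5240.00 = 81.13 mm.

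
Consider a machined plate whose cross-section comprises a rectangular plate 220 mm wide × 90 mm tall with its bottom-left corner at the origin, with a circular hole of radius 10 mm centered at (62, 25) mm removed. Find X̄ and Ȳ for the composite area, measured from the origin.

plate: A = 220 × 90 = 19800.00, centroid at (110.00, 45.00).
hole: A = −π·10² = -314.16, centroid at (62.00, 25.00).
ΣA = 19485.84 mm², ΣAX̄ = 2158522.13 mm³, ΣAȲ = 883146.02 mm³.
X̄ = 2158522.13/19485.84 = 110.77 mm; Ȳ = 883146.02/19485.84 = 45.32 mm.

X̄ = 110.77 mm, Ȳ = 45.32 mm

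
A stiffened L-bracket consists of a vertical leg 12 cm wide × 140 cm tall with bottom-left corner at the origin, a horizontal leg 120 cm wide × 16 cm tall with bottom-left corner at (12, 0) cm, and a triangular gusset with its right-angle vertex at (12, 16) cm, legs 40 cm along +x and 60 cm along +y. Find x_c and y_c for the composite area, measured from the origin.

vertical leg: A = 12 × 140 = 1680.00, centroid at (6.00, 70.00).
horizontal leg: A = 120 × 16 = 1920.00, centroid at (72.00, 8.00).
gusset: A = ½·40·60 = 1200.00, centroid at (25.33, 36.00).
ΣA = 4800.00 cm², ΣAx_c = 178720.00 cm³, ΣAy_c = 176160.00 cm³.
x_c = 178720.00/4800.00 = 37.23 cm; y_c = 176160.00/4800.00 = 36.70 cm.

x_c = 37.23 cm, y_c = 36.70 cm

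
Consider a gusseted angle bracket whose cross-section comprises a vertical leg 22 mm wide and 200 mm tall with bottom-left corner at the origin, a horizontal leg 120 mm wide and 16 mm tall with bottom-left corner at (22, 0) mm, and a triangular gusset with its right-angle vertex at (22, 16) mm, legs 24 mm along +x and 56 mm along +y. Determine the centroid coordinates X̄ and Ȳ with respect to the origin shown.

X̄ = 32.32 mm, Ȳ = 68.46 mm

vertical leg: A = 22 × 200 = 4400.00, centroid at (11.00, 100.00).
horizontal leg: A = 120 × 16 = 1920.00, centroid at (82.00, 8.00).
gusset: A = ½·24·56 = 672.00, centroid at (30.00, 34.67).
ΣA = 6992.00 mm², ΣAX̄ = 226000.00 mm³, ΣAȲ = 478656.00 mm³.
X̄ = 226000.00/6992.00 = 32.32 mm; Ȳ = 478656.00/6992.00 = 68.46 mm.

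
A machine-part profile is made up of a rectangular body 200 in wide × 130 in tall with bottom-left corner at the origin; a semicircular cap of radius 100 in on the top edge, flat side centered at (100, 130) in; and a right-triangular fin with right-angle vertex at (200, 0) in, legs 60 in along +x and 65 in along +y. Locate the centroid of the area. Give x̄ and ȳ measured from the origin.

x̄ = 105.36 in, ȳ = 101.72 in

Part | A | x̄ᵢ | ȳᵢ | A·x̄ᵢ | A·ȳᵢ
rectangular body | 26000.00 | 100.00 | 65.00 | 2600000.00 | 1690000.00
semicircular top | 15707.96 | 100.00 | 172.44 | 1570796.33 | 2708701.89
triangular fin | 1950.00 | 220.00 | 21.67 | 429000.00 | 42250.00
Σ | 43657.96 |  |  | 4599796.33 | 4440951.89
x̄ = 4599796.33 / 43657.96 = 105.36 in
ȳ = 4440951.89 / 43657.96 = 101.72 in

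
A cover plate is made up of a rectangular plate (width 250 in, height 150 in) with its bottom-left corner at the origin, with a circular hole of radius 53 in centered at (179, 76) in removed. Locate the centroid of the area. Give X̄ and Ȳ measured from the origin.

X̄ = 108.38 in, Ȳ = 74.69 in

plate: A = 250 × 150 = 37500.00, centroid at (125.00, 75.00).
hole: A = −π·53² = -8824.73, centroid at (179.00, 76.00).
ΣA = 28675.27 in², ΣAX̄ = 3107872.66 in³, ΣAȲ = 2141820.23 in³.
X̄ = 3107872.66/28675.27 = 108.38 in; Ȳ = 2141820.23/28675.27 = 74.69 in.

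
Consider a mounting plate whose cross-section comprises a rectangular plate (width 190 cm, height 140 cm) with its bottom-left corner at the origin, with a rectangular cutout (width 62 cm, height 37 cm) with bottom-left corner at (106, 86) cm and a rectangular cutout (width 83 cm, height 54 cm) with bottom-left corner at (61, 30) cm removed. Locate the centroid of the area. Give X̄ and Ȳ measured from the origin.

X̄ = 88.44 cm, Ȳ = 68.95 cm

plate: A = 190 × 140 = 26600.00, centroid at (95.00, 70.00).
hole 1: A = −(62 × 37) = -2294.00, centroid at (137.00, 104.50).
hole 2: A = −(83 × 54) = -4482.00, centroid at (102.50, 57.00).
ΣA = 19824.00 cm², ΣAX̄ = 1753317.00 cm³, ΣAȲ = 1366803.00 cm³.
X̄ = 1753317.00/19824.00 = 88.44 cm; Ȳ = 1366803.00/19824.00 = 68.95 cm.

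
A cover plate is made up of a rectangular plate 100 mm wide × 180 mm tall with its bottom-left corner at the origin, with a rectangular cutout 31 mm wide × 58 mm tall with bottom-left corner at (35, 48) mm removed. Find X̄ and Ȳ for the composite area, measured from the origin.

plate: A = 100 × 180 = 18000.00, centroid at (50.00, 90.00).
hole: A = −(31 × 58) = -1798.00, centroid at (50.50, 77.00).
ΣA = 16202.00 mm²
ΣAX̄ = (18000.00)(50.00) + (-1798.00)(50.50) = 809201.00 mm³
ΣAȲ = (18000.00)(90.00) + (-1798.00)(77.00) = 1481554.00 mm³
X̄ = 809201.00 / 16202.00 = 49.94 mm
Ȳ = 1481554.00 / 16202.00 = 91.44 mm

X̄ = 49.94 mm, Ȳ = 91.44 mm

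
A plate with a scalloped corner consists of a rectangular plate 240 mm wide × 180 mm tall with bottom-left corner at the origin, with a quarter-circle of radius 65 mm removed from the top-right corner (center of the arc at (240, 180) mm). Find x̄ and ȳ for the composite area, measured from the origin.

plate: A = 240 × 180 = 43200.00, centroid at (120.00, 90.00).
removed quarter-circle: A = −¼π·65² = -3318.31, centroid at (212.41, 152.41).
ΣA = 39881.69 mm²
ΣAx̄ = (43200.00)(120.00) + (-3318.31)(212.41) = 4479147.93 mm³
ΣAȳ = (43200.00)(90.00) + (-3318.31)(152.41) = 3382246.36 mm³
x̄ = 4479147.93 / 39881.69 = 112.31 mm
ȳ = 3382246.36 / 39881.69 = 84.81 mm

x̄ = 112.31 mm, ȳ = 84.81 mm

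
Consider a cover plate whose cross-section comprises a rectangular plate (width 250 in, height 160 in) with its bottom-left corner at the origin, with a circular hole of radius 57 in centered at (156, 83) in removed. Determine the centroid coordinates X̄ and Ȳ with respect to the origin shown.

plate: A = 250 × 160 = 40000.00, centroid at (125.00, 80.00).
hole: A = −π·57² = -10207.03, centroid at (156.00, 83.00).
ΣA = 29792.97 in², ΣAX̄ = 3407702.61 in³, ΣAȲ = 2352816.13 in³.
X̄ = 3407702.61/29792.97 = 114.38 in; Ȳ = 2352816.13/29792.97 = 78.97 in.

X̄ = 114.38 in, Ȳ = 78.97 in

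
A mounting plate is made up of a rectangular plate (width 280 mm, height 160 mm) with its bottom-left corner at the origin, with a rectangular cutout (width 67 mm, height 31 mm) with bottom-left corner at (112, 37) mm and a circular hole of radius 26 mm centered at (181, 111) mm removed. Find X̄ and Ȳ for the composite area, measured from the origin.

Part | A | x̄ᵢ | ȳᵢ | A·x̄ᵢ | A·ȳᵢ
plate | 44800.00 | 140.00 | 80.00 | 6272000.00 | 3584000.00
hole 1 | -2077.00 | 145.50 | 52.50 | -302203.50 | -109042.50
hole 2 | -2123.72 | 181.00 | 111.00 | -384392.71 | -235732.55
Σ | 40599.28 |  |  | 5585403.79 | 3239224.95
X̄ = 5585403.79 / 40599.28 = 137.57 mm
Ȳ = 3239224.95 / 40599.28 = 79.79 mm

X̄ = 137.57 mm, Ȳ = 79.79 mm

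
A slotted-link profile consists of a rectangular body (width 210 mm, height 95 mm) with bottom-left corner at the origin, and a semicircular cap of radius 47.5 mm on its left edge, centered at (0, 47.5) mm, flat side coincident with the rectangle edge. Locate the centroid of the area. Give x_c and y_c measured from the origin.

x_c = 86.12 mm, y_c = 47.50 mm

rectangular body: A = 210 × 95 = 19950.00, centroid at (105.00, 47.50).
semicircular end: A = ½π·47.5² = 3544.11, centroid at (-20.16, 47.50).
ΣA = 23494.11 mm², ΣAx_c = 2023302.08 mm³, ΣAy_c = 1115970.19 mm³.
x_c = 2023302.08/23494.11 = 86.12 mm; y_c = 1115970.19/23494.11 = 47.50 mm.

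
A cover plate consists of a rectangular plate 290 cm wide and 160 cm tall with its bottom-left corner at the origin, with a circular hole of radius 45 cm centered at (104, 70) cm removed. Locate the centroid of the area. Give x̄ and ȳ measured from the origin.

plate: A = 290 × 160 = 46400.00, centroid at (145.00, 80.00).
hole: A = −π·45² = -6361.73, centroid at (104.00, 70.00).
ΣA = 40038.27 cm²
ΣAx̄ = (46400.00)(145.00) + (-6361.73)(104.00) = 6066380.59 cm³
ΣAȳ = (46400.00)(80.00) + (-6361.73)(70.00) = 3266679.24 cm³
x̄ = 6066380.59 / 40038.27 = 151.51 cm
ȳ = 3266679.24 / 40038.27 = 81.59 cm

x̄ = 151.51 cm, ȳ = 81.59 cm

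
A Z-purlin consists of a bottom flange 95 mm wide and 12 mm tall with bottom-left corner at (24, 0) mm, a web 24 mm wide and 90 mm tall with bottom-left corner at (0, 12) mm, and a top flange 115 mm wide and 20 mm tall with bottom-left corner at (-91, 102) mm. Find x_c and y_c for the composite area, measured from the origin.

x_c = 5.42 mm, y_c = 69.21 mm

bottom flange: A = 95 × 12 = 1140.00, centroid at (71.50, 6.00).
web: A = 24 × 90 = 2160.00, centroid at (12.00, 57.00).
top flange: A = 115 × 20 = 2300.00, centroid at (-33.50, 112.00).
ΣA = 5600.00 mm²
ΣAx_c = (1140.00)(71.50) + (2160.00)(12.00) + (2300.00)(-33.50) = 30380.00 mm³
ΣAy_c = (1140.00)(6.00) + (2160.00)(57.00) + (2300.00)(112.00) = 387560.00 mm³
x_c = 30380.00 / 5600.00 = 5.42 mm
y_c = 387560.00 / 5600.00 = 69.21 mm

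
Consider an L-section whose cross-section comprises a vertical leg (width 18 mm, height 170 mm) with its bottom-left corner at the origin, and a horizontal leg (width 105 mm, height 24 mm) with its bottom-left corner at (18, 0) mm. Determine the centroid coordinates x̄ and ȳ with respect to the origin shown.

x̄ = 36.77 mm, ȳ = 52.03 mm

vertical leg: A = 18 × 170 = 3060.00, centroid at (9.00, 85.00).
horizontal leg: A = 105 × 24 = 2520.00, centroid at (70.50, 12.00).
ΣA = 5580.00 mm²
ΣAx̄ = (3060.00)(9.00) + (2520.00)(70.50) = 205200.00 mm³
ΣAȳ = (3060.00)(85.00) + (2520.00)(12.00) = 290340.00 mm³
x̄ = 205200.00 / 5580.00 = 36.77 mm
ȳ = 290340.00 / 5580.00 = 52.03 mm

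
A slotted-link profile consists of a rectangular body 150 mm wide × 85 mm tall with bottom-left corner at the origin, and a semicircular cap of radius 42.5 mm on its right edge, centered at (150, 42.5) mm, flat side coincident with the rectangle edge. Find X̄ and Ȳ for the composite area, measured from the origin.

X̄ = 91.94 mm, Ȳ = 42.50 mm

rectangular body: A = 150 × 85 = 12750.00, centroid at (75.00, 42.50).
semicircular end: A = ½π·42.5² = 2837.25, centroid at (168.04, 42.50).
ΣA = 15587.25 mm²
ΣAX̄ = (12750.00)(75.00) + (2837.25)(168.04) = 1433014.71 mm³
ΣAȲ = (12750.00)(42.50) + (2837.25)(42.50) = 662458.16 mm³
X̄ = 1433014.71 / 15587.25 = 91.94 mm
Ȳ = 662458.16 / 15587.25 = 42.50 mm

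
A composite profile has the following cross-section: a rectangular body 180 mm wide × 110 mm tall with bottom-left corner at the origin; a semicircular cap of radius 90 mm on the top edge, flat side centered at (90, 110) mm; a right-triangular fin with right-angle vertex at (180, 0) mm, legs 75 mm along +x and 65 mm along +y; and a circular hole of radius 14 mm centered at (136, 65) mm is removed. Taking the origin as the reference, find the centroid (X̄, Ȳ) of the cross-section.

Part | A | x̄ᵢ | ȳᵢ | A·x̄ᵢ | A·ȳᵢ
rectangular body | 19800.00 | 90.00 | 55.00 | 1782000.00 | 1089000.00
semicircular top | 12723.45 | 90.00 | 148.20 | 1145110.52 | 1885579.53
triangular fin | 2437.50 | 205.00 | 21.67 | 499687.50 | 52812.50
hole | -615.75 | 136.00 | 65.00 | -83742.29 | -40023.89
Σ | 34345.20 |  |  | 3343055.73 | 2987368.14
X̄ = 3343055.73 / 34345.20 = 97.34 mm
Ȳ = 2987368.14 / 34345.20 = 86.98 mm

X̄ = 97.34 mm, Ȳ = 86.98 mm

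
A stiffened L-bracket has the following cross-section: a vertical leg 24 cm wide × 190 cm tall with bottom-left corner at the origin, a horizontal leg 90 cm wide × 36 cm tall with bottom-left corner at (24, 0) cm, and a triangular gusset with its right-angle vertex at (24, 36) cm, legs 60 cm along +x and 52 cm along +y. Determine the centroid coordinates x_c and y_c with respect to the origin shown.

x_c = 37.06 cm, y_c = 61.40 cm

Part | A | x̄ᵢ | ȳᵢ | A·x̄ᵢ | A·ȳᵢ
vertical leg | 4560.00 | 12.00 | 95.00 | 54720.00 | 433200.00
horizontal leg | 3240.00 | 69.00 | 18.00 | 223560.00 | 58320.00
gusset | 1560.00 | 44.00 | 53.33 | 68640.00 | 83200.00
Σ | 9360.00 |  |  | 346920.00 | 574720.00
x_c = 346920.00 / 9360.00 = 37.06 cm
y_c = 574720.00 / 9360.00 = 61.40 cm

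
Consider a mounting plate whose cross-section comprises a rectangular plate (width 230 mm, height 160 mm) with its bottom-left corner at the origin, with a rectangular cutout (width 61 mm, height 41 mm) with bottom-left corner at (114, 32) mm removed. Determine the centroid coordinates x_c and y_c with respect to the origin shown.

x_c = 112.85 mm, y_c = 82.01 mm

plate: A = 230 × 160 = 36800.00, centroid at (115.00, 80.00).
hole: A = −(61 × 41) = -2501.00, centroid at (144.50, 52.50).
ΣA = 34299.00 mm², ΣAx_c = 3870605.50 mm³, ΣAy_c = 2812697.50 mm³.
x_c = 3870605.50/34299.00 = 112.85 mm; y_c = 2812697.50/34299.00 = 82.01 mm.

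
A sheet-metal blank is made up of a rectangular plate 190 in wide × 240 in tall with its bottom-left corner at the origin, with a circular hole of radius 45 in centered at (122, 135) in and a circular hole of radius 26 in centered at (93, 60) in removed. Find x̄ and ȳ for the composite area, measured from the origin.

Part | A | x̄ᵢ | ȳᵢ | A·x̄ᵢ | A·ȳᵢ
plate | 45600.00 | 95.00 | 120.00 | 4332000.00 | 5472000.00
hole 1 | -6361.73 | 122.00 | 135.00 | -776130.47 | -858832.89
hole 2 | -2123.72 | 93.00 | 60.00 | -197505.65 | -127423.00
Σ | 37114.56 |  |  | 3358363.89 | 4485744.11
x̄ = 3358363.89 / 37114.56 = 90.49 in
ȳ = 4485744.11 / 37114.56 = 120.86 in

x̄ = 90.49 in, ȳ = 120.86 in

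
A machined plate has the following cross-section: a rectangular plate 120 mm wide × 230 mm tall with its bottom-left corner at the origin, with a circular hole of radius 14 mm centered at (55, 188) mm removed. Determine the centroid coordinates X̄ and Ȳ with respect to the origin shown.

X̄ = 60.11 mm, Ȳ = 113.33 mm

Part | A | x̄ᵢ | ȳᵢ | A·x̄ᵢ | A·ȳᵢ
plate | 27600.00 | 60.00 | 115.00 | 1656000.00 | 3174000.00
hole | -615.75 | 55.00 | 188.00 | -33866.37 | -115761.41
Σ | 26984.25 |  |  | 1622133.63 | 3058238.59
X̄ = 1622133.63 / 26984.25 = 60.11 mm
Ȳ = 3058238.59 / 26984.25 = 113.33 mm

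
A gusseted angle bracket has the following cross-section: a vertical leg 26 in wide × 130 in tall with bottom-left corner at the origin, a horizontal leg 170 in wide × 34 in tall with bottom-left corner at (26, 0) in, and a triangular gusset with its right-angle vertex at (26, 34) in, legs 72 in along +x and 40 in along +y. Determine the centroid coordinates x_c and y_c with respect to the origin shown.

x_c = 71.46 in, y_c = 36.43 in

Part | A | x̄ᵢ | ȳᵢ | A·x̄ᵢ | A·ȳᵢ
vertical leg | 3380.00 | 13.00 | 65.00 | 43940.00 | 219700.00
horizontal leg | 5780.00 | 111.00 | 17.00 | 641580.00 | 98260.00
gusset | 1440.00 | 50.00 | 47.33 | 72000.00 | 68160.00
Σ | 10600.00 |  |  | 757520.00 | 386120.00
x_c = 757520.00 / 10600.00 = 71.46 in
y_c = 386120.00 / 10600.00 = 36.43 in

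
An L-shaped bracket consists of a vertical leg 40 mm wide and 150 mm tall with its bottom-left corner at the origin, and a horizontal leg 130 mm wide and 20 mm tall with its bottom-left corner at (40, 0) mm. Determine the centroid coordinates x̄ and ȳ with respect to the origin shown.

vertical leg: A = 40 × 150 = 6000.00, centroid at (20.00, 75.00).
horizontal leg: A = 130 × 20 = 2600.00, centroid at (105.00, 10.00).
ΣA = 8600.00 mm²
ΣAx̄ = (6000.00)(20.00) + (2600.00)(105.00) = 393000.00 mm³
ΣAȳ = (6000.00)(75.00) + (2600.00)(10.00) = 476000.00 mm³
x̄ = 393000.00 / 8600.00 = 45.70 mm
ȳ = 476000.00 / 8600.00 = 55.35 mm

x̄ = 45.70 mm, ȳ = 55.35 mm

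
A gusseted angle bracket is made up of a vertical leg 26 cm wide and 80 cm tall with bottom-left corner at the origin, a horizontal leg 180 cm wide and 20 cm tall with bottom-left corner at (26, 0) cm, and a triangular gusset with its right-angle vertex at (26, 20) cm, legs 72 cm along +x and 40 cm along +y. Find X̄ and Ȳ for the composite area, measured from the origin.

X̄ = 72.56 cm, Ȳ = 23.48 cm

vertical leg: A = 26 × 80 = 2080.00, centroid at (13.00, 40.00).
horizontal leg: A = 180 × 20 = 3600.00, centroid at (116.00, 10.00).
gusset: A = ½·72·40 = 1440.00, centroid at (50.00, 33.33).
ΣA = 7120.00 cm²
ΣAX̄ = (2080.00)(13.00) + (3600.00)(116.00) + (1440.00)(50.00) = 516640.00 cm³
ΣAȲ = (2080.00)(40.00) + (3600.00)(10.00) + (1440.00)(33.33) = 167200.00 cm³
X̄ = 516640.00 / 7120.00 = 72.56 cm
Ȳ = 167200.00 / 7120.00 = 23.48 cm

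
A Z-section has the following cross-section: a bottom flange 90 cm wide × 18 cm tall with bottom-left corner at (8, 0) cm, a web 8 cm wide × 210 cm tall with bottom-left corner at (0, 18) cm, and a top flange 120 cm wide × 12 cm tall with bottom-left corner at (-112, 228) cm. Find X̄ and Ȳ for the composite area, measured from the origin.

X̄ = 3.73 cm, Ȳ = 117.76 cm

bottom flange: A = 90 × 18 = 1620.00, centroid at (53.00, 9.00).
web: A = 8 × 210 = 1680.00, centroid at (4.00, 123.00).
top flange: A = 120 × 12 = 1440.00, centroid at (-52.00, 234.00).
ΣA = 4740.00 cm², ΣAX̄ = 17700.00 cm³, ΣAȲ = 558180.00 cm³.
X̄ = 17700.00/4740.00 = 3.73 cm; Ȳ = 558180.00/4740.00 = 117.76 cm.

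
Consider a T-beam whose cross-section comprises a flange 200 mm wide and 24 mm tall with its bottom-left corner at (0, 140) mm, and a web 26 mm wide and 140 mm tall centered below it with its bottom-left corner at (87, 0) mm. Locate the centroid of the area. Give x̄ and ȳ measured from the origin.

web: A = 26 × 140 = 3640.00, centroid at (100.00, 70.00).
flange: A = 200 × 24 = 4800.00, centroid at (100.00, 152.00).
ΣA = 8440.00 mm²
ΣAx̄ = (3640.00)(100.00) + (4800.00)(100.00) = 844000.00 mm³
ΣAȳ = (3640.00)(70.00) + (4800.00)(152.00) = 984400.00 mm³
x̄ = 844000.00 / 8440.00 = 100.00 mm
ȳ = 984400.00 / 8440.00 = 116.64 mm

x̄ = 100.00 mm, ȳ = 116.64 mm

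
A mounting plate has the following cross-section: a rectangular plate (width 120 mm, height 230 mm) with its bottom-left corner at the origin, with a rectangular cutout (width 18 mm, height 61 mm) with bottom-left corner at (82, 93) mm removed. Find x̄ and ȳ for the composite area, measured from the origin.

plate: A = 120 × 230 = 27600.00, centroid at (60.00, 115.00).
hole: A = −(18 × 61) = -1098.00, centroid at (91.00, 123.50).
ΣA = 26502.00 mm², ΣAx̄ = 1556082.00 mm³, ΣAȳ = 3038397.00 mm³.
x̄ = 1556082.00/26502.00 = 58.72 mm; ȳ = 3038397.00/26502.00 = 114.65 mm.

x̄ = 58.72 mm, ȳ = 114.65 mm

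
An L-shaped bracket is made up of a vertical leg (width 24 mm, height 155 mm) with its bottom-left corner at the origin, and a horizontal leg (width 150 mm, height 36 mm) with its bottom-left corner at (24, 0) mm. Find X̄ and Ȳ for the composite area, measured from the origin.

X̄ = 63.51 mm, Ȳ = 42.27 mm

vertical leg: A = 24 × 155 = 3720.00, centroid at (12.00, 77.50).
horizontal leg: A = 150 × 36 = 5400.00, centroid at (99.00, 18.00).
ΣA = 9120.00 mm²
ΣAX̄ = (3720.00)(12.00) + (5400.00)(99.00) = 579240.00 mm³
ΣAȲ = (3720.00)(77.50) + (5400.00)(18.00) = 385500.00 mm³
X̄ = 579240.00 / 9120.00 = 63.51 mm
Ȳ = 385500.00 / 9120.00 = 42.27 mm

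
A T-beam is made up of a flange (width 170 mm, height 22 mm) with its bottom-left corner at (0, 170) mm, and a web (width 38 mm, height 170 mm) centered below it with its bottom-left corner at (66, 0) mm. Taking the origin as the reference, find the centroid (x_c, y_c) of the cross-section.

web: A = 38 × 170 = 6460.00, centroid at (85.00, 85.00).
flange: A = 170 × 22 = 3740.00, centroid at (85.00, 181.00).
ΣA = 10200.00 mm²
ΣAx_c = (6460.00)(85.00) + (3740.00)(85.00) = 867000.00 mm³
ΣAy_c = (6460.00)(85.00) + (3740.00)(181.00) = 1226040.00 mm³
x_c = 867000.00 / 10200.00 = 85.00 mm
y_c = 1226040.00 / 10200.00 = 120.20 mm

x_c = 85.00 mm, y_c = 120.20 mm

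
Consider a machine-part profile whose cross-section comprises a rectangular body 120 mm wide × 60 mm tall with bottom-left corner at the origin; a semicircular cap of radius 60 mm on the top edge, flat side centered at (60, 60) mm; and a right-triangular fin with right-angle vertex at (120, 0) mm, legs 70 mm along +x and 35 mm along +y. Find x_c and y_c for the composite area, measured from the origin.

x_c = 67.25 mm, y_c = 50.68 mm

rectangular body: A = 120 × 60 = 7200.00, centroid at (60.00, 30.00).
semicircular top: A = ½π·60² = 5654.87, centroid at (60.00, 85.46).
triangular fin: A = ½·70·35 = 1225.00, centroid at (143.33, 11.67).
ΣA = 14079.87 mm²
ΣAx_c = (7200.00)(60.00) + (5654.87)(60.00) + (1225.00)(143.33) = 946875.34 mm³
ΣAy_c = (7200.00)(30.00) + (5654.87)(85.46) + (1225.00)(11.67) = 713583.67 mm³
x_c = 946875.34 / 14079.87 = 67.25 mm
y_c = 713583.67 / 14079.87 = 50.68 mm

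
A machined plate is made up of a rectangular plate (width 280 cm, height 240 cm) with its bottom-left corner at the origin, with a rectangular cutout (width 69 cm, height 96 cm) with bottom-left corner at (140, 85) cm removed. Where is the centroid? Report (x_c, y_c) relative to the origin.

Part | A | x̄ᵢ | ȳᵢ | A·x̄ᵢ | A·ȳᵢ
plate | 67200.00 | 140.00 | 120.00 | 9408000.00 | 8064000.00
hole | -6624.00 | 174.50 | 133.00 | -1155888.00 | -880992.00
Σ | 60576.00 |  |  | 8252112.00 | 7183008.00
x_c = 8252112.00 / 60576.00 = 136.23 cm
y_c = 7183008.00 / 60576.00 = 118.58 cm

x_c = 136.23 cm, y_c = 118.58 cm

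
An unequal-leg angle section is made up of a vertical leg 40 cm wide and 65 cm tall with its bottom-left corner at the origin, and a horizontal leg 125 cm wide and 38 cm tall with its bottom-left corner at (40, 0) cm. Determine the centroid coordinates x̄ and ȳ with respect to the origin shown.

x̄ = 73.32 cm, ȳ = 23.78 cm

Part | A | x̄ᵢ | ȳᵢ | A·x̄ᵢ | A·ȳᵢ
vertical leg | 2600.00 | 20.00 | 32.50 | 52000.00 | 84500.00
horizontal leg | 4750.00 | 102.50 | 19.00 | 486875.00 | 90250.00
Σ | 7350.00 |  |  | 538875.00 | 174750.00
x̄ = 538875.00 / 7350.00 = 73.32 cm
ȳ = 174750.00 / 7350.00 = 23.78 cm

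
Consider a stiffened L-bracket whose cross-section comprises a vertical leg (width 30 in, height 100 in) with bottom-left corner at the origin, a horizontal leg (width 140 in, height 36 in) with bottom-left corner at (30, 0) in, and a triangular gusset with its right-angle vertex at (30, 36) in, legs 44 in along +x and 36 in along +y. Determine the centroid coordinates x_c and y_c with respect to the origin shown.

x_c = 66.17 in, y_c = 31.56 in

vertical leg: A = 30 × 100 = 3000.00, centroid at (15.00, 50.00).
horizontal leg: A = 140 × 36 = 5040.00, centroid at (100.00, 18.00).
gusset: A = ½·44·36 = 792.00, centroid at (44.67, 48.00).
ΣA = 8832.00 in², ΣAx_c = 584376.00 in³, ΣAy_c = 278736.00 in³.
x_c = 584376.00/8832.00 = 66.17 in; y_c = 278736.00/8832.00 = 31.56 in.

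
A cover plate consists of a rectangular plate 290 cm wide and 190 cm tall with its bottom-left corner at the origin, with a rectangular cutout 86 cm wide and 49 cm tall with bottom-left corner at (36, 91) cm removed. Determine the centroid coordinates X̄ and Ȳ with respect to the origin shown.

X̄ = 150.47 cm, Ȳ = 93.30 cm

plate: A = 290 × 190 = 55100.00, centroid at (145.00, 95.00).
hole: A = −(86 × 49) = -4214.00, centroid at (79.00, 115.50).
ΣA = 50886.00 cm², ΣAX̄ = 7656594.00 cm³, ΣAȲ = 4747783.00 cm³.
X̄ = 7656594.00/50886.00 = 150.47 cm; Ȳ = 4747783.00/50886.00 = 93.30 cm.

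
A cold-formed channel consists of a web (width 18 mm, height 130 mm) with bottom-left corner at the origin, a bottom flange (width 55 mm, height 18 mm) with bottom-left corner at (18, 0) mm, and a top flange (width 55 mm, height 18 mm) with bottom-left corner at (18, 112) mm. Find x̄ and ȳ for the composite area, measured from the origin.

x̄ = 25.73 mm, ȳ = 65.00 mm

web: A = 18 × 130 = 2340.00, centroid at (9.00, 65.00).
bottom flange: A = 55 × 18 = 990.00, centroid at (45.50, 9.00).
top flange: A = 55 × 18 = 990.00, centroid at (45.50, 121.00).
ΣA = 4320.00 mm²
ΣAx̄ = (2340.00)(9.00) + (990.00)(45.50) + (990.00)(45.50) = 111150.00 mm³
ΣAȳ = (2340.00)(65.00) + (990.00)(9.00) + (990.00)(121.00) = 280800.00 mm³
x̄ = 111150.00 / 4320.00 = 25.73 mm
ȳ = 280800.00 / 4320.00 = 65.00 mm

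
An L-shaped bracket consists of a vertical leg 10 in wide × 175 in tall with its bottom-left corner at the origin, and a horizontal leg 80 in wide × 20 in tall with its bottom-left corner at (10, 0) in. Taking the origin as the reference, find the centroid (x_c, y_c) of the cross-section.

x_c = 26.49 in, y_c = 50.49 in

vertical leg: A = 10 × 175 = 1750.00, centroid at (5.00, 87.50).
horizontal leg: A = 80 × 20 = 1600.00, centroid at (50.00, 10.00).
ΣA = 3350.00 in², ΣAx_c = 88750.00 in³, ΣAy_c = 169125.00 in³.
x_c = 88750.00/3350.00 = 26.49 in; y_c = 169125.00/3350.00 = 50.49 in.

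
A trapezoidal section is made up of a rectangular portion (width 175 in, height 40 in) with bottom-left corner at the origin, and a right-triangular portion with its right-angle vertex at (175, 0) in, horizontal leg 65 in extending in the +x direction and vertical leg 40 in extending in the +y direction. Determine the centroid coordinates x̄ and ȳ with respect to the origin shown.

x̄ = 104.60 in, ȳ = 18.96 in

rectangular portion: A = 175 × 40 = 7000.00, centroid at (87.50, 20.00).
triangular portion: A = ½·65·40 = 1300.00, centroid at (196.67, 13.33).
ΣA = 8300.00 in²
ΣAx̄ = (7000.00)(87.50) + (1300.00)(196.67) = 868166.67 in³
ΣAȳ = (7000.00)(20.00) + (1300.00)(13.33) = 157333.33 in³
x̄ = 868166.67 / 8300.00 = 104.60 in
ȳ = 157333.33 / 8300.00 = 18.96 in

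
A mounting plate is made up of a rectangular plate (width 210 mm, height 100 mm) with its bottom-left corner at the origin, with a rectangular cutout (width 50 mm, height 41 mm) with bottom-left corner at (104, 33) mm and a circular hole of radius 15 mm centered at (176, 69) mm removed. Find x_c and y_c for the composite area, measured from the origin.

plate: A = 210 × 100 = 21000.00, centroid at (105.00, 50.00).
hole 1: A = −(50 × 41) = -2050.00, centroid at (129.00, 53.50).
hole 2: A = −π·15² = -706.86, centroid at (176.00, 69.00).
ΣA = 18243.14 mm²
ΣAx_c = (21000.00)(105.00) + (-2050.00)(129.00) + (-706.86)(176.00) = 1816142.93 mm³
ΣAy_c = (21000.00)(50.00) + (-2050.00)(53.50) + (-706.86)(69.00) = 891551.77 mm³
x_c = 1816142.93 / 18243.14 = 99.55 mm
y_c = 891551.77 / 18243.14 = 48.87 mm

x_c = 99.55 mm, y_c = 48.87 mm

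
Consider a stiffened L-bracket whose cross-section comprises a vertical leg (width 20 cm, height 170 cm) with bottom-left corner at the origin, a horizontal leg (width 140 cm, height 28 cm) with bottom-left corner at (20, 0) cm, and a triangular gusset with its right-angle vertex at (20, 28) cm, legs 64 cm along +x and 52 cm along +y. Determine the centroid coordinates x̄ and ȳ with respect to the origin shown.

x̄ = 50.71 cm, ȳ = 46.67 cm

vertical leg: A = 20 × 170 = 3400.00, centroid at (10.00, 85.00).
horizontal leg: A = 140 × 28 = 3920.00, centroid at (90.00, 14.00).
gusset: A = ½·64·52 = 1664.00, centroid at (41.33, 45.33).
ΣA = 8984.00 cm², ΣAx̄ = 455578.67 cm³, ΣAȳ = 419314.67 cm³.
x̄ = 455578.67/8984.00 = 50.71 cm; ȳ = 419314.67/8984.00 = 46.67 cm.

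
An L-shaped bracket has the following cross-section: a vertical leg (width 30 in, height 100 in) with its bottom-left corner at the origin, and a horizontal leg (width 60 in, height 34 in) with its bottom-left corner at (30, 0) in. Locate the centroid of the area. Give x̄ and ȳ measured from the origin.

Part | A | x̄ᵢ | ȳᵢ | A·x̄ᵢ | A·ȳᵢ
vertical leg | 3000.00 | 15.00 | 50.00 | 45000.00 | 150000.00
horizontal leg | 2040.00 | 60.00 | 17.00 | 122400.00 | 34680.00
Σ | 5040.00 |  |  | 167400.00 | 184680.00
x̄ = 167400.00 / 5040.00 = 33.21 in
ȳ = 184680.00 / 5040.00 = 36.64 in

x̄ = 33.21 in, ȳ = 36.64 in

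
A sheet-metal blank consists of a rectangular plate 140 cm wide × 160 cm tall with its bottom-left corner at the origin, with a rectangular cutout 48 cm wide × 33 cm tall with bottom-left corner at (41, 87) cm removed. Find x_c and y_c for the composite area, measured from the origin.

Part | A | x̄ᵢ | ȳᵢ | A·x̄ᵢ | A·ȳᵢ
plate | 22400.00 | 70.00 | 80.00 | 1568000.00 | 1792000.00
hole | -1584.00 | 65.00 | 103.50 | -102960.00 | -163944.00
Σ | 20816.00 |  |  | 1465040.00 | 1628056.00
x_c = 1465040.00 / 20816.00 = 70.38 cm
y_c = 1628056.00 / 20816.00 = 78.21 cm

x_c = 70.38 cm, y_c = 78.21 cm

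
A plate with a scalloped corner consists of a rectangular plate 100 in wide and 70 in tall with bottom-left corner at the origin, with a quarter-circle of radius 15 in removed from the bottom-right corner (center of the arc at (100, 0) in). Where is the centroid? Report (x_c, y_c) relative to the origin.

x_c = 48.87 in, y_c = 35.74 in

plate: A = 100 × 70 = 7000.00, centroid at (50.00, 35.00).
removed quarter-circle: A = −¼π·15² = -176.71, centroid at (93.63, 6.37).
ΣA = 6823.29 in², ΣAx_c = 333453.54 in³, ΣAy_c = 243875.00 in³.
x_c = 333453.54/6823.29 = 48.87 in; y_c = 243875.00/6823.29 = 35.74 in.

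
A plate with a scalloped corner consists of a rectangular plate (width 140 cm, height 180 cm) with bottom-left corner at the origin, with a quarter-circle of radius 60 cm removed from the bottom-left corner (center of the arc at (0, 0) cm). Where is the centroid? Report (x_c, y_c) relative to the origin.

plate: A = 140 × 180 = 25200.00, centroid at (70.00, 90.00).
removed quarter-circle: A = −¼π·60² = -2827.43, centroid at (25.46, 25.46).
ΣA = 22372.57 cm², ΣAx_c = 1692000.00 cm³, ΣAy_c = 2196000.00 cm³.
x_c = 1692000.00/22372.57 = 75.63 cm; y_c = 2196000.00/22372.57 = 98.16 cm.

x_c = 75.63 cm, y_c = 98.16 cm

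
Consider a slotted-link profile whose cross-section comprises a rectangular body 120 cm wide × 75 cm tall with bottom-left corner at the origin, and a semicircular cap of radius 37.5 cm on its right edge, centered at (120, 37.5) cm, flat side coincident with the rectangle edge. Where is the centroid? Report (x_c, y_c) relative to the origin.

rectangular body: A = 120 × 75 = 9000.00, centroid at (60.00, 37.50).
semicircular end: A = ½π·37.5² = 2208.93, centroid at (135.92, 37.50).
ΣA = 11208.93 cm², ΣAx_c = 840228.13 cm³, ΣAy_c = 420334.96 cm³.
x_c = 840228.13/11208.93 = 74.96 cm; y_c = 420334.96/11208.93 = 37.50 cm.

x_c = 74.96 cm, y_c = 37.50 cm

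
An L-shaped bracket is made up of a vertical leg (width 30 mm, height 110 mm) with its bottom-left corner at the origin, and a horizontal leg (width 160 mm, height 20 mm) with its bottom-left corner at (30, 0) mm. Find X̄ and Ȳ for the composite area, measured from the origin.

X̄ = 61.77 mm, Ȳ = 32.85 mm

vertical leg: A = 30 × 110 = 3300.00, centroid at (15.00, 55.00).
horizontal leg: A = 160 × 20 = 3200.00, centroid at (110.00, 10.00).
ΣA = 6500.00 mm², ΣAX̄ = 401500.00 mm³, ΣAȲ = 213500.00 mm³.
X̄ = 401500.00/6500.00 = 61.77 mm; Ȳ = 213500.00/6500.00 = 32.85 mm.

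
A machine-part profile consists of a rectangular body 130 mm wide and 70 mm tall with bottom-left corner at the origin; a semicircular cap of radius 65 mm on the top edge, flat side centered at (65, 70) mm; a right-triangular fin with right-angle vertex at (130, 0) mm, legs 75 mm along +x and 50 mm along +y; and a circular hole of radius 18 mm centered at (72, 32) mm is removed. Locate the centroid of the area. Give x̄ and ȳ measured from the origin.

Part | A | x̄ᵢ | ȳᵢ | A·x̄ᵢ | A·ȳᵢ
rectangular body | 9100.00 | 65.00 | 35.00 | 591500.00 | 318500.00
semicircular top | 6636.61 | 65.00 | 97.59 | 431379.94 | 647646.35
triangular fin | 1875.00 | 155.00 | 16.67 | 290625.00 | 31250.00
hole | -1017.88 | 72.00 | 32.00 | -73287.07 | -32572.03
Σ | 16593.74 |  |  | 1240217.87 | 964824.31
x̄ = 1240217.87 / 16593.74 = 74.74 mm
ȳ = 964824.31 / 16593.74 = 58.14 mm

x̄ = 74.74 mm, ȳ = 58.14 mm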